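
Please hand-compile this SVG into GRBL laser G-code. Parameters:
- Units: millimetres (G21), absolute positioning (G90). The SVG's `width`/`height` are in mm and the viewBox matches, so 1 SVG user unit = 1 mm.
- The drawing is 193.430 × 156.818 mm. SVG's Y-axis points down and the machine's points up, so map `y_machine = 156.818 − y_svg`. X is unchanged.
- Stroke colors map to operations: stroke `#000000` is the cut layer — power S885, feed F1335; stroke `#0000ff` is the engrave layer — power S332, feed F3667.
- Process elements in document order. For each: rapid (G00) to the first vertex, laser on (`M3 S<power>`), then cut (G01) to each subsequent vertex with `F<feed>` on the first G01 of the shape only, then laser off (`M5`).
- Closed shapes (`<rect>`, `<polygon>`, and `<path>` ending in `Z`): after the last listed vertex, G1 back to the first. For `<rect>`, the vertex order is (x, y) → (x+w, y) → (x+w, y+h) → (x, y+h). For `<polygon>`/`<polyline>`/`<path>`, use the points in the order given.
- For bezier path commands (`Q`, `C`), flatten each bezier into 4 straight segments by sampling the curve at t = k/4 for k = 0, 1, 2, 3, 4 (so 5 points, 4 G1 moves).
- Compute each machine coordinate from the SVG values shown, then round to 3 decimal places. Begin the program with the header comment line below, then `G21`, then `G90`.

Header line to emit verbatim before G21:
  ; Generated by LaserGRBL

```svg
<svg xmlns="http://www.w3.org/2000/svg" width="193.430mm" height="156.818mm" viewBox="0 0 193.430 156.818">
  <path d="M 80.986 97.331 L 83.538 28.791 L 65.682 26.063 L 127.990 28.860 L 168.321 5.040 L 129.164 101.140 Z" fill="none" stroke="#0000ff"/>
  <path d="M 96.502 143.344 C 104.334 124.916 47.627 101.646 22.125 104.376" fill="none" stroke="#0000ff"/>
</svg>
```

; Generated by LaserGRBL
G21
G90
G00 X80.986 Y59.487
M3 S332
G01 X83.538 Y128.027 F3667
G01 X65.682 Y130.755
G01 X127.990 Y127.958
G01 X168.321 Y151.778
G01 X129.164 Y55.678
G01 X80.986 Y59.487
M5
G00 X96.502 Y13.474
M3 S332
G01 X91.771 Y27.721 F3667
G01 X71.814 Y40.892
G01 X45.606 Y50.096
G01 X22.125 Y52.442
M5

viewBox `0 0 193.430 156.818` with mm width/height → 1 unit = 1 mm. Flip: y_m = 156.818 − y_svg.

**Shape 1** — `<path>` closed polygon, stroke `#0000ff` → engrave (S332, F3667). Machine vertices: (80.986,59.487) → (83.538,128.027) → (65.682,130.755) → (127.990,127.958) → (168.321,151.778) → (129.164,55.678) → (80.986,59.487). Closed: final G1 returns to the first vertex.

**Shape 2** — `<path>` cubic bezier, stroke `#0000ff` → engrave (S332, F3667). Control points (SVG): P0=(96.502,143.344), P1=(104.334,124.916), P2=(47.627,101.646), P3=(22.125,104.376); sampled at t=k/4. Machine vertices: (96.502,13.474) → (91.771,27.721) → (71.814,40.892) → (45.606,50.096) → (22.125,52.442). Open path.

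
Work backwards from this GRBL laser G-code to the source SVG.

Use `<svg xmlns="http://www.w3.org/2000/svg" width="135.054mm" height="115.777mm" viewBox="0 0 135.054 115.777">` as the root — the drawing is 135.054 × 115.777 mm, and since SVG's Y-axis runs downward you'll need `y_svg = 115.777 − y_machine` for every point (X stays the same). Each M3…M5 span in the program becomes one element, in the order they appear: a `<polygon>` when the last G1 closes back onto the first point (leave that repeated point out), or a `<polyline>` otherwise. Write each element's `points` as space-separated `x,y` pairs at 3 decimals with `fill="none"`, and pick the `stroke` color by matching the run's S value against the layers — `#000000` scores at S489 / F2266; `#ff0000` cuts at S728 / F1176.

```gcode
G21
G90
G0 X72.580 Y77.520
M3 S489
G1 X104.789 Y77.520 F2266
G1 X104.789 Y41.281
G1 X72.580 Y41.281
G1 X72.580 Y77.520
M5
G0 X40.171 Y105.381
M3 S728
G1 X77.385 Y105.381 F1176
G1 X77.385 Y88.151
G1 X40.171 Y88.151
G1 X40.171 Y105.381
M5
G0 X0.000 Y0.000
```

y_svg = 115.777 − y_m.

[1] S489→`#000000` (score); closed run; points: 72.580,38.257 104.789,38.257 104.789,74.496 72.580,74.496

[2] S728→`#ff0000` (cut); closed run; points: 40.171,10.396 77.385,10.396 77.385,27.626 40.171,27.626

<svg xmlns="http://www.w3.org/2000/svg" width="135.054mm" height="115.777mm" viewBox="0 0 135.054 115.777">
  <polygon points="72.580,38.257 104.789,38.257 104.789,74.496 72.580,74.496" fill="none" stroke="#000000"/>
  <polygon points="40.171,10.396 77.385,10.396 77.385,27.626 40.171,27.626" fill="none" stroke="#ff0000"/>
</svg>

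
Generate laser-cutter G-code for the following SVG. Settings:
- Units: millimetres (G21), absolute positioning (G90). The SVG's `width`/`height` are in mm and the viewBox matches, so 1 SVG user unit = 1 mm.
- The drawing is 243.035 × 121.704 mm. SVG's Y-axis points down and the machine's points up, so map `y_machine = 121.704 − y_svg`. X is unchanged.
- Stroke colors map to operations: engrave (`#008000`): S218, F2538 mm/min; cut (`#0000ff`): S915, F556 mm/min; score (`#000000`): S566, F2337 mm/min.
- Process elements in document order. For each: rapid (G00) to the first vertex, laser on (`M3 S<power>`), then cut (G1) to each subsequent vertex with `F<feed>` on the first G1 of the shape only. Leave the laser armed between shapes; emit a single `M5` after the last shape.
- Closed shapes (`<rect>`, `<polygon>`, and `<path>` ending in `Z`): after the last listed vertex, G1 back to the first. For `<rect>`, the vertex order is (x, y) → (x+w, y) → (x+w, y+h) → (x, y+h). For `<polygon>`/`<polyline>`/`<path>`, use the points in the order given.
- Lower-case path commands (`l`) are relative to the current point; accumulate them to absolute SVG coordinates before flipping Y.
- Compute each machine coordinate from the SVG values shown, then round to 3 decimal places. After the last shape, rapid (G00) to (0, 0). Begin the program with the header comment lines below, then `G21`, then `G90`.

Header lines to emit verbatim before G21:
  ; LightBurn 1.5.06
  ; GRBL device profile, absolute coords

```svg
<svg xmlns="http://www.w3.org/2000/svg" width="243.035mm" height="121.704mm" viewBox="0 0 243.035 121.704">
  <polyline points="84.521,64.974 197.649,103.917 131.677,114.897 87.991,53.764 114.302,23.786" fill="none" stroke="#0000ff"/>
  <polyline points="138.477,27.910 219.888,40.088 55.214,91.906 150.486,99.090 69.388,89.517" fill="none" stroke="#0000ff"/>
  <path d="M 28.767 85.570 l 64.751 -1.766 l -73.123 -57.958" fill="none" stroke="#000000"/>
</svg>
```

viewBox `0 0 243.035 121.704` with mm width/height → 1 unit = 1 mm. Flip: y_m = 121.704 − y_svg.

**Shape 1** — `<polyline>` open polyline, stroke `#0000ff` → cut (S915, F556). Machine vertices: (84.521,56.730) → (197.649,17.787) → (131.677,6.807) → (87.991,67.940) → (114.302,97.918). Open path.

**Shape 2** — `<polyline>` open polyline, stroke `#0000ff` → cut (S915, F556). Machine vertices: (138.477,93.794) → (219.888,81.616) → (55.214,29.798) → (150.486,22.614) → (69.388,32.187). Open path.

**Shape 3** — `<path>` open polyline, stroke `#000000` → score (S566, F2337). Machine vertices: (28.767,36.134) → (93.518,37.900) → (20.395,95.858). Open path.

; LightBurn 1.5.06
; GRBL device profile, absolute coords
G21
G90
G00 X84.521 Y56.730
M3 S915
G1 X197.649 Y17.787 F556
G1 X131.677 Y6.807
G1 X87.991 Y67.940
G1 X114.302 Y97.918
G00 X138.477 Y93.794
M3 S915
G1 X219.888 Y81.616 F556
G1 X55.214 Y29.798
G1 X150.486 Y22.614
G1 X69.388 Y32.187
G00 X28.767 Y36.134
M3 S566
G1 X93.518 Y37.900 F2337
G1 X20.395 Y95.858
M5
G00 X0.000 Y0.000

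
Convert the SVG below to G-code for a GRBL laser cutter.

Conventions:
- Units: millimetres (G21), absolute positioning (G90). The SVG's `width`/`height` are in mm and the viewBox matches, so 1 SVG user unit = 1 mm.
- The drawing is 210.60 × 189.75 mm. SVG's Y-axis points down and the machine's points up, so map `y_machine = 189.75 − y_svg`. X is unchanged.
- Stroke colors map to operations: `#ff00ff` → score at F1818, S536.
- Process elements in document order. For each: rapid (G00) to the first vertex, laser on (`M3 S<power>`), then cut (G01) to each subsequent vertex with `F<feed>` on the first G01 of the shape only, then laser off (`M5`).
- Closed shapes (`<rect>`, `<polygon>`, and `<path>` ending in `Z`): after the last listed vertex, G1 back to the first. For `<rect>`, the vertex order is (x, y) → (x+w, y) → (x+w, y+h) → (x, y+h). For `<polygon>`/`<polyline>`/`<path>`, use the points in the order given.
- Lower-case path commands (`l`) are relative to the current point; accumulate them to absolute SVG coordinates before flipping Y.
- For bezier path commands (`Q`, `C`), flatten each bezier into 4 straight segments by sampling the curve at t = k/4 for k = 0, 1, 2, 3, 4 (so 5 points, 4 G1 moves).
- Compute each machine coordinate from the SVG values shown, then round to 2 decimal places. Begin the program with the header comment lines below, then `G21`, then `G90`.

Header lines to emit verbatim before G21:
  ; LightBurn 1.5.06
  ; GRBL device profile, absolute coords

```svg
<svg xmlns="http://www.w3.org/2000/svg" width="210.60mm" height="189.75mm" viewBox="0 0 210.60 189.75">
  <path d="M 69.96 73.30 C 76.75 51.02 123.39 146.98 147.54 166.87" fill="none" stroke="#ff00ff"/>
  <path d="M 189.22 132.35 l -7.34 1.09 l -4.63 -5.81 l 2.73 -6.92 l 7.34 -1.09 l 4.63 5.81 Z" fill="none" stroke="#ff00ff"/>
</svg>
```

1 u = 1 mm; y_m = 189.75 − y.

[1] `<path>` cubic bezier, #ff00ff→score S536 F1818: (69.96,116.45) → (81.55,114.03) → (102.24,85.48) → (126.18,49.02) → (147.54,22.88)

[2] `<path>` regular polygon, #ff00ff→score S536 F1818: (189.22,57.40) → (181.88,56.31) → (177.25,62.12) → (179.98,69.04) → (187.32,70.13) → (191.95,64.32) → (189.22,57.40) (closed)

; LightBurn 1.5.06
; GRBL device profile, absolute coords
G21
G90
G00 X69.96 Y116.45
M3 S536
G01 X81.55 Y114.03 F1818
G01 X102.24 Y85.48
G01 X126.18 Y49.02
G01 X147.54 Y22.88
M5
G00 X189.22 Y57.40
M3 S536
G01 X181.88 Y56.31 F1818
G01 X177.25 Y62.12
G01 X179.98 Y69.04
G01 X187.32 Y70.13
G01 X191.95 Y64.32
G01 X189.22 Y57.40
M5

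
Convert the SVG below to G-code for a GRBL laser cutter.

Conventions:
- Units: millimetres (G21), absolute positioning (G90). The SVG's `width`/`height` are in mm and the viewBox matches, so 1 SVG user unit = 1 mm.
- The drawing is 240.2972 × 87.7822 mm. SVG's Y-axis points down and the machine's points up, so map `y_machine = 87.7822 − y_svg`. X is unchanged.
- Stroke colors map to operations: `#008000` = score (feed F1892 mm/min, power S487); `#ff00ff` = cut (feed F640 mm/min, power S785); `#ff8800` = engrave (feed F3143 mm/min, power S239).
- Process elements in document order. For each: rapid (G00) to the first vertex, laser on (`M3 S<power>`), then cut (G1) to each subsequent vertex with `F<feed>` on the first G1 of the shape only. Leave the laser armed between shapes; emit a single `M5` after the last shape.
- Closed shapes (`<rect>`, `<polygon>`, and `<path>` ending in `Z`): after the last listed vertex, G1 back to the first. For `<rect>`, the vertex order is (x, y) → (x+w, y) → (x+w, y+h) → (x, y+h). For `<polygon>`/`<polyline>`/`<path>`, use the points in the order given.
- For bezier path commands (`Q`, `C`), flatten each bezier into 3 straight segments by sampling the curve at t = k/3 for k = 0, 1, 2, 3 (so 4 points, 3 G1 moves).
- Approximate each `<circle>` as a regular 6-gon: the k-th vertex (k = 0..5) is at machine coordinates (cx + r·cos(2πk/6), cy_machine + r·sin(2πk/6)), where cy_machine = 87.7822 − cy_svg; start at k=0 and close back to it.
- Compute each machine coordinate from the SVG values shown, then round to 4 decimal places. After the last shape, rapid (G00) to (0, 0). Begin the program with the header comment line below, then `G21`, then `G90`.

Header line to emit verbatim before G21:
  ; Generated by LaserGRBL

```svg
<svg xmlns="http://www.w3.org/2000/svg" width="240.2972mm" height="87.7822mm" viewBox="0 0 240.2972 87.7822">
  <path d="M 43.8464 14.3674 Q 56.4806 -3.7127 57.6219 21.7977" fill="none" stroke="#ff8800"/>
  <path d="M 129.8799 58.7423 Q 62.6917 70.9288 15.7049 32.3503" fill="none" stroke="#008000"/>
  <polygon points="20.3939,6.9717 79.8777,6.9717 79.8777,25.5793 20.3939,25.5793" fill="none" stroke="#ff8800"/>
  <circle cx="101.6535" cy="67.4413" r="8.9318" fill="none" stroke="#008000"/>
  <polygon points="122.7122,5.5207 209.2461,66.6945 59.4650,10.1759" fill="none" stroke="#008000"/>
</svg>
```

1 u = 1 mm; y_m = 87.7822 − y.

[1] `<path>` quadratic bezier, #ff8800→engrave S239 F3143: (43.8464,73.4148) → (50.9922,80.6248) → (55.5840,78.1480) → (57.6219,65.9845)

[2] `<path>` quadratic bezier, #008000→score S487 F1892: (129.8799,29.0399) → (87.3324,26.5561) → (49.2740,35.3535) → (15.7049,55.4319)

[3] `<polygon>` rectangle, #ff8800→engrave S239 F3143: (20.3939,80.8105) → (79.8777,80.8105) → (79.8777,62.2029) → (20.3939,62.2029) → (20.3939,80.8105) (closed)

[4] `<circle>` circle, #008000→score S487 F1892: (110.5853,20.3409) → (106.1194,28.0761) → (97.1876,28.0761) → (92.7217,20.3409) → (97.1876,12.6057) → (106.1194,12.6057) → (110.5853,20.3409) (closed)

[5] `<polygon>` closed polygon, #008000→score S487 F1892: (122.7122,82.2615) → (209.2461,21.0877) → (59.4650,77.6063) → (122.7122,82.2615) (closed)

; Generated by LaserGRBL
G21
G90
G00 X43.8464 Y73.4148
M3 S239
G1 X50.9922 Y80.6248 F3143
G1 X55.5840 Y78.1480
G1 X57.6219 Y65.9845
G00 X129.8799 Y29.0399
M3 S487
G1 X87.3324 Y26.5561 F1892
G1 X49.2740 Y35.3535
G1 X15.7049 Y55.4319
G00 X20.3939 Y80.8105
M3 S239
G1 X79.8777 Y80.8105 F3143
G1 X79.8777 Y62.2029
G1 X20.3939 Y62.2029
G1 X20.3939 Y80.8105
G00 X110.5853 Y20.3409
M3 S487
G1 X106.1194 Y28.0761 F1892
G1 X97.1876 Y28.0761
G1 X92.7217 Y20.3409
G1 X97.1876 Y12.6057
G1 X106.1194 Y12.6057
G1 X110.5853 Y20.3409
G00 X122.7122 Y82.2615
M3 S487
G1 X209.2461 Y21.0877 F1892
G1 X59.4650 Y77.6063
G1 X122.7122 Y82.2615
M5
G00 X0.0000 Y0.0000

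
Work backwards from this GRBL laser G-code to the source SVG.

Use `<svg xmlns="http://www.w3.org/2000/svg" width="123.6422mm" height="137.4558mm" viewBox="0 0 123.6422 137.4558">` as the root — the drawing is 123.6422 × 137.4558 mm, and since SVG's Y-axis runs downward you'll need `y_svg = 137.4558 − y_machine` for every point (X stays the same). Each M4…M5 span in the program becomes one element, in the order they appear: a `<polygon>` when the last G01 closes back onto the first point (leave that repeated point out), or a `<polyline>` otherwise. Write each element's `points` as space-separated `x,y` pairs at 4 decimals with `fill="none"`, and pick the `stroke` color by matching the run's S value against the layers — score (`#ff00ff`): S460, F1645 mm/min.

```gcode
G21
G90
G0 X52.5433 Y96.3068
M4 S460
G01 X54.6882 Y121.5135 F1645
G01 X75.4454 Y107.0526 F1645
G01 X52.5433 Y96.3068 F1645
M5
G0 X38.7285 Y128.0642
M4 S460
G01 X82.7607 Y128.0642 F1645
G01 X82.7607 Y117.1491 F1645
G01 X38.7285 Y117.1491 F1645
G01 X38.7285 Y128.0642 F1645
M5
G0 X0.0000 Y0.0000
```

<svg xmlns="http://www.w3.org/2000/svg" width="123.6422mm" height="137.4558mm" viewBox="0 0 123.6422 137.4558">
  <polygon points="52.5433,41.1490 54.6882,15.9423 75.4454,30.4032" fill="none" stroke="#ff00ff"/>
  <polygon points="38.7285,9.3916 82.7607,9.3916 82.7607,20.3067 38.7285,20.3067" fill="none" stroke="#ff00ff"/>
</svg>

Machine Y-up, SVG Y-down with viewBox height 137.4558, so y_svg = 137.4558 − y_machine; X carries over. Every run uses S460, so all elements get stroke `#ff00ff` (score).

Run 1: The run returns to its start, so emit a `<polygon>` with points (Y-flipped): 52.5433,41.1490 54.6882,15.9423 75.4454,30.4032.

Run 2: The run returns to its start, so emit a `<polygon>` with points (Y-flipped): 38.7285,9.3916 82.7607,9.3916 82.7607,20.3067 38.7285,20.3067.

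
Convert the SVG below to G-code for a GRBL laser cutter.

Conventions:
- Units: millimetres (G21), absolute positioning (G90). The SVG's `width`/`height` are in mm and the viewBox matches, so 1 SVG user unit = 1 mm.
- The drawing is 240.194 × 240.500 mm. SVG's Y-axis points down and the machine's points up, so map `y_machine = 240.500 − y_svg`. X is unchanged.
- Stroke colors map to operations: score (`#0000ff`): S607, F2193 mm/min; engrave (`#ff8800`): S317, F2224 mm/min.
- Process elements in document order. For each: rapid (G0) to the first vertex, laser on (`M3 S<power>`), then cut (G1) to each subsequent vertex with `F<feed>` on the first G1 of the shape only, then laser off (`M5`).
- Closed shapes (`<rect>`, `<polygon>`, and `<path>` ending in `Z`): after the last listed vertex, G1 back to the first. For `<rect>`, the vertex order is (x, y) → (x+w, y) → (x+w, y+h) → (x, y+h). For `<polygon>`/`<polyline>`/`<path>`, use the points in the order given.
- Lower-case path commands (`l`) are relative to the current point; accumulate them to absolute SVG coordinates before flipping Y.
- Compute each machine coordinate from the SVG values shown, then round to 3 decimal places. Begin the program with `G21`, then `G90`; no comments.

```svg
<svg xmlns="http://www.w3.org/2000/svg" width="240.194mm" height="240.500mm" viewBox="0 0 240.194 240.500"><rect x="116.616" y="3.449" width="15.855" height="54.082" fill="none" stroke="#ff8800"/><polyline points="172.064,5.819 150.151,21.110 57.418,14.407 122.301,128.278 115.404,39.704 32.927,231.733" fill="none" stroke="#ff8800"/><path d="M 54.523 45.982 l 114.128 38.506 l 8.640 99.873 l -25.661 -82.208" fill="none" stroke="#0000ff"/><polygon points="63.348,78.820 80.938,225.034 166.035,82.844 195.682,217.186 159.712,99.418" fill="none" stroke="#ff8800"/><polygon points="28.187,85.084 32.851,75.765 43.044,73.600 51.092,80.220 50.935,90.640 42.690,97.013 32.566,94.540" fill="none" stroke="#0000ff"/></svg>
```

G21
G90
G0 X116.616 Y237.051
M3 S317
G1 X132.471 Y237.051 F2224
G1 X132.471 Y182.969
G1 X116.616 Y182.969
G1 X116.616 Y237.051
M5
G0 X172.064 Y234.681
M3 S317
G1 X150.151 Y219.390 F2224
G1 X57.418 Y226.093
G1 X122.301 Y112.222
G1 X115.404 Y200.796
G1 X32.927 Y8.767
M5
G0 X54.523 Y194.518
M3 S607
G1 X168.651 Y156.012 F2193
G1 X177.291 Y56.139
G1 X151.630 Y138.347
M5
G0 X63.348 Y161.680
M3 S317
G1 X80.938 Y15.466 F2224
G1 X166.035 Y157.656
G1 X195.682 Y23.314
G1 X159.712 Y141.082
G1 X63.348 Y161.680
M5
G0 X28.187 Y155.416
M3 S607
G1 X32.851 Y164.735 F2193
G1 X43.044 Y166.900
G1 X51.092 Y160.280
G1 X50.935 Y149.860
G1 X42.690 Y143.487
G1 X32.566 Y145.960
G1 X28.187 Y155.416
M5

viewBox `0 0 240.194 240.500` with mm width/height → 1 unit = 1 mm. Flip: y_m = 240.500 − y_svg.

**Shape 1** — `<rect>` rectangle, stroke `#ff8800` → engrave (S317, F2224). Machine vertices: (116.616,237.051) → (132.471,237.051) → (132.471,182.969) → (116.616,182.969) → (116.616,237.051). Closed: final G1 returns to the first vertex.

**Shape 2** — `<polyline>` open polyline, stroke `#ff8800` → engrave (S317, F2224). Machine vertices: (172.064,234.681) → (150.151,219.390) → (57.418,226.093) → (122.301,112.222) → (115.404,200.796) → (32.927,8.767). Open path.

**Shape 3** — `<path>` open polyline, stroke `#0000ff` → score (S607, F2193). Machine vertices: (54.523,194.518) → (168.651,156.012) → (177.291,56.139) → (151.630,138.347). Open path.

**Shape 4** — `<polygon>` closed polygon, stroke `#ff8800` → engrave (S317, F2224). Machine vertices: (63.348,161.680) → (80.938,15.466) → (166.035,157.656) → (195.682,23.314) → (159.712,141.082) → (63.348,161.680). Closed: final G1 returns to the first vertex.

**Shape 5** — `<polygon>` regular polygon, stroke `#0000ff` → score (S607, F2193). Machine vertices: (28.187,155.416) → (32.851,164.735) → (43.044,166.900) → (51.092,160.280) → (50.935,149.860) → (42.690,143.487) → (32.566,145.960) → (28.187,155.416). Closed: final G1 returns to the first vertex.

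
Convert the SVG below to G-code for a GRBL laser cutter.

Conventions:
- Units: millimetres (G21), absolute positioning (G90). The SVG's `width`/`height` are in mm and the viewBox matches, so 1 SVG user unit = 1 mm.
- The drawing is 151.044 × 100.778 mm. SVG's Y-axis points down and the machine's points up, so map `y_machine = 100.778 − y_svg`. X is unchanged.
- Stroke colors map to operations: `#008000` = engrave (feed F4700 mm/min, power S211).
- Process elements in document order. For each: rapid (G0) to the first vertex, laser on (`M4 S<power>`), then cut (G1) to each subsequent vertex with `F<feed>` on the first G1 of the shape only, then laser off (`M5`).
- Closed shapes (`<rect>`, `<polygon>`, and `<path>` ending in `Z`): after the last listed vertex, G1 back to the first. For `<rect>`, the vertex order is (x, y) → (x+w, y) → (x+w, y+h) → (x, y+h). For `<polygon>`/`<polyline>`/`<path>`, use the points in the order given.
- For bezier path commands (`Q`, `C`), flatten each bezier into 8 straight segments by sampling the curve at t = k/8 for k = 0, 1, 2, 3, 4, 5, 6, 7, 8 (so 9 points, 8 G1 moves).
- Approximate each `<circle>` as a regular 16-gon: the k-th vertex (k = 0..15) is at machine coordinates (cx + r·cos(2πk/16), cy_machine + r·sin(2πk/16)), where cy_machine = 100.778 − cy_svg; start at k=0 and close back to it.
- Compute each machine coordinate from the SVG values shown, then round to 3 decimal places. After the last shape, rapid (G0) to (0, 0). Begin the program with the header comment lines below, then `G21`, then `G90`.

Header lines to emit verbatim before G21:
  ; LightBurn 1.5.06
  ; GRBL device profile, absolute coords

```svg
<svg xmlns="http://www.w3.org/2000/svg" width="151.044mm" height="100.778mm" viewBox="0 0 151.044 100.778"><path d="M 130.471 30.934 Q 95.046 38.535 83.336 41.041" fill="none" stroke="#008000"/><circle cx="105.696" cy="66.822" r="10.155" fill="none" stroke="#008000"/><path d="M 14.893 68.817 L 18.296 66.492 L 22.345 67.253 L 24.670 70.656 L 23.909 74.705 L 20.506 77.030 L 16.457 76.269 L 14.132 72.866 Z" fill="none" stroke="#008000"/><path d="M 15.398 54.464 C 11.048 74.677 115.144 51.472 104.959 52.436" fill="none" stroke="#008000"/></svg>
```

; LightBurn 1.5.06
; GRBL device profile, absolute coords
G21
G90
G0 X130.471 Y69.844
M4 S211
G1 X121.985 Y68.023 F4700
G1 X114.241 Y66.362
G1 X107.237 Y64.860
G1 X100.975 Y63.517
G1 X95.453 Y62.333
G1 X90.673 Y61.308
G1 X86.634 Y60.443
G1 X83.336 Y59.737
M5
G0 X115.851 Y33.956
M4 S211
G1 X115.078 Y37.842 F4700
G1 X112.877 Y41.137
G1 X109.582 Y43.338
G1 X105.696 Y44.111
G1 X101.810 Y43.338
G1 X98.515 Y41.137
G1 X96.314 Y37.842
G1 X95.541 Y33.956
G1 X96.314 Y30.070
G1 X98.515 Y26.775
G1 X101.810 Y24.574
G1 X105.696 Y23.801
G1 X109.582 Y24.574
G1 X112.877 Y26.775
G1 X115.078 Y30.070
G1 X115.851 Y33.956
M5
G0 X14.893 Y31.961
M4 S211
G1 X18.296 Y34.286 F4700
G1 X22.345 Y33.525
G1 X24.670 Y30.122
G1 X23.909 Y26.073
G1 X20.506 Y23.748
G1 X16.457 Y24.509
G1 X14.132 Y27.912
G1 X14.893 Y31.961
M5
G0 X15.398 Y46.314
M4 S211
G1 X18.415 Y40.637 F4700
G1 X28.989 Y38.239
G1 X44.510 Y38.327
G1 X62.367 Y40.110
G1 X79.950 Y42.794
G1 X94.650 Y45.589
G1 X103.856 Y47.703
G1 X104.959 Y48.342
M5
G0 X0.000 Y0.000

Since the viewBox matches the mm dimensions, user units are millimetres directly. The only transform is the Y-flip y_m = 100.778 − y_svg.

Shape 1 is a quadratic bezier drawn with `<path>`. Its stroke #008000 means engrave at S211, F4700. After flipping Y the toolpath is (130.471,69.844) → (121.985,68.023) → (114.241,66.362) → (107.237,64.860) → (100.975,63.517) → (95.453,62.333) → (90.673,61.308) → (86.634,60.443) → (83.336,59.737).

Shape 2 is a circle drawn with `<circle>`. Its stroke #008000 means engrave at S211, F4700. After flipping Y the toolpath is (115.851,33.956) → (115.078,37.842) → (112.877,41.137) → (109.582,43.338) → (105.696,44.111) → (101.810,43.338) → (98.515,41.137) → (96.314,37.842) → (95.541,33.956) → (96.314,30.070) → (98.515,26.775) → (101.810,24.574) → (105.696,23.801) → (109.582,24.574) → (112.877,26.775) → (115.078,30.070) → (115.851,33.956), returning to the start.

Shape 3 is a regular polygon drawn with `<path>`. Its stroke #008000 means engrave at S211, F4700. After flipping Y the toolpath is (14.893,31.961) → (18.296,34.286) → (22.345,33.525) → (24.670,30.122) → (23.909,26.073) → (20.506,23.748) → (16.457,24.509) → (14.132,27.912) → (14.893,31.961), returning to the start.

Shape 4 is a cubic bezier drawn with `<path>`. Its stroke #008000 means engrave at S211, F4700. After flipping Y the toolpath is (15.398,46.314) → (18.415,40.637) → (28.989,38.239) → (44.510,38.327) → (62.367,40.110) → (79.950,42.794) → (94.650,45.589) → (103.856,47.703) → (104.959,48.342).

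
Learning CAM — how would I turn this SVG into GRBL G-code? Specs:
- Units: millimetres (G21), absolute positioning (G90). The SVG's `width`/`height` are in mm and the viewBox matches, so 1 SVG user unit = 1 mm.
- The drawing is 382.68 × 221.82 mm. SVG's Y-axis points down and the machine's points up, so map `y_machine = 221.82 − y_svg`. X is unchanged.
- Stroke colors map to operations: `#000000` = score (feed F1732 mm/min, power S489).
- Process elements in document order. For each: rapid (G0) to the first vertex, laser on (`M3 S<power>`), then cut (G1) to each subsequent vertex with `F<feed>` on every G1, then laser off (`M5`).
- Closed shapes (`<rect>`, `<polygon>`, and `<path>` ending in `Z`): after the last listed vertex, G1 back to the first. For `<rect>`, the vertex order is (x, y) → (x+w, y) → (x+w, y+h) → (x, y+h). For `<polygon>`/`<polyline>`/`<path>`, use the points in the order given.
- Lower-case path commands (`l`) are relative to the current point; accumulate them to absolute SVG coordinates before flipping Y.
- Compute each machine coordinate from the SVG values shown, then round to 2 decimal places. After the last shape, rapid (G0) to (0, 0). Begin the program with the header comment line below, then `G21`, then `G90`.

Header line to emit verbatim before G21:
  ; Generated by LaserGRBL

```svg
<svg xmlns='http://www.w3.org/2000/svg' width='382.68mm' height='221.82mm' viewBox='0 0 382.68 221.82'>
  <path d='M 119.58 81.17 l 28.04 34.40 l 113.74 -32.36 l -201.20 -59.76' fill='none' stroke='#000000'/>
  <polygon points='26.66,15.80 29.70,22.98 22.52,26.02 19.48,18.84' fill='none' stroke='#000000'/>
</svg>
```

; Generated by LaserGRBL
G21
G90
G0 X119.58 Y140.65
M3 S489
G1 X147.62 Y106.25 F1732
G1 X261.36 Y138.61 F1732
G1 X60.16 Y198.37 F1732
M5
G0 X26.66 Y206.02
M3 S489
G1 X29.70 Y198.84 F1732
G1 X22.52 Y195.80 F1732
G1 X19.48 Y202.98 F1732
G1 X26.66 Y206.02 F1732
M5
G0 X0.00 Y0.00

viewBox `0 0 382.68 221.82` with mm width/height → 1 unit = 1 mm. Flip: y_m = 221.82 − y_svg.

**Shape 1** — `<path>` open polyline, stroke `#000000` → score (S489, F1732). Machine vertices: (119.58,140.65) → (147.62,106.25) → (261.36,138.61) → (60.16,198.37). Open path.

**Shape 2** — `<polygon>` regular polygon, stroke `#000000` → score (S489, F1732). Machine vertices: (26.66,206.02) → (29.70,198.84) → (22.52,195.80) → (19.48,202.98) → (26.66,206.02). Closed: final G1 returns to the first vertex.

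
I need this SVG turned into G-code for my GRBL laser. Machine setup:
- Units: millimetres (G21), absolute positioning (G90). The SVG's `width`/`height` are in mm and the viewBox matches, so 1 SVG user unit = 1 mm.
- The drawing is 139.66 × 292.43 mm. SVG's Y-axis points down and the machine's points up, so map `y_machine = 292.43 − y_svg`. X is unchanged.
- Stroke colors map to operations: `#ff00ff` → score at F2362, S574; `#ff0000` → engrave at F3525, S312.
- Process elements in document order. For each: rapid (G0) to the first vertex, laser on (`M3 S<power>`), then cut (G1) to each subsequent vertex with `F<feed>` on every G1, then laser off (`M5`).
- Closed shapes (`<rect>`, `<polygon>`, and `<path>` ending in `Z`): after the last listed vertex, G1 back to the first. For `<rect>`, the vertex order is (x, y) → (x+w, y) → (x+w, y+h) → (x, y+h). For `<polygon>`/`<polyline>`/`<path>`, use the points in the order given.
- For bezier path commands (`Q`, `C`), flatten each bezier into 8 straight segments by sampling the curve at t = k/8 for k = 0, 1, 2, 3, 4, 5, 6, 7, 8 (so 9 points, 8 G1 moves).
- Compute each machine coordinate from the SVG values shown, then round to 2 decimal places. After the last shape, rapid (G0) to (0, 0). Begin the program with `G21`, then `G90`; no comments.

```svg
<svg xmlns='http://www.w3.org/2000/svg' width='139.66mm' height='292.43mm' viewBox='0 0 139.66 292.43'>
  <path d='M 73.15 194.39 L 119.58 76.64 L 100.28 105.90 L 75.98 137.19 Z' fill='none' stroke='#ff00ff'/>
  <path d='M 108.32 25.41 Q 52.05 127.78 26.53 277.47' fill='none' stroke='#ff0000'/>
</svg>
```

viewBox `0 0 139.66 292.43` with mm width/height → 1 unit = 1 mm. Flip: y_m = 292.43 − y_svg.

**Shape 1** — `<path>` closed polygon, stroke `#ff00ff` → score (S574, F2362). Machine vertices: (73.15,98.04) → (119.58,215.79) → (100.28,186.53) → (75.98,155.24) → (73.15,98.04). Closed: final G1 returns to the first vertex.

**Shape 2** — `<path>` quadratic bezier, stroke `#ff0000` → engrave (S312, F3525). Control points (SVG): P0=(108.32,25.41), P1=(52.05,127.78), P2=(26.53,277.47); sampled at t=k/8. Machine vertices: (108.32,267.02) → (94.73,240.69) → (82.11,212.88) → (70.44,183.59) → (59.74,152.82) → (49.99,120.57) → (41.21,86.85) → (33.39,51.64) → (26.53,14.96). Open path.

G21
G90
G0 X73.15 Y98.04
M3 S574
G1 X119.58 Y215.79 F2362
G1 X100.28 Y186.53 F2362
G1 X75.98 Y155.24 F2362
G1 X73.15 Y98.04 F2362
M5
G0 X108.32 Y267.02
M3 S312
G1 X94.73 Y240.69 F3525
G1 X82.11 Y212.88 F3525
G1 X70.44 Y183.59 F3525
G1 X59.74 Y152.82 F3525
G1 X49.99 Y120.57 F3525
G1 X41.21 Y86.85 F3525
G1 X33.39 Y51.64 F3525
G1 X26.53 Y14.96 F3525
M5
G0 X0.00 Y0.00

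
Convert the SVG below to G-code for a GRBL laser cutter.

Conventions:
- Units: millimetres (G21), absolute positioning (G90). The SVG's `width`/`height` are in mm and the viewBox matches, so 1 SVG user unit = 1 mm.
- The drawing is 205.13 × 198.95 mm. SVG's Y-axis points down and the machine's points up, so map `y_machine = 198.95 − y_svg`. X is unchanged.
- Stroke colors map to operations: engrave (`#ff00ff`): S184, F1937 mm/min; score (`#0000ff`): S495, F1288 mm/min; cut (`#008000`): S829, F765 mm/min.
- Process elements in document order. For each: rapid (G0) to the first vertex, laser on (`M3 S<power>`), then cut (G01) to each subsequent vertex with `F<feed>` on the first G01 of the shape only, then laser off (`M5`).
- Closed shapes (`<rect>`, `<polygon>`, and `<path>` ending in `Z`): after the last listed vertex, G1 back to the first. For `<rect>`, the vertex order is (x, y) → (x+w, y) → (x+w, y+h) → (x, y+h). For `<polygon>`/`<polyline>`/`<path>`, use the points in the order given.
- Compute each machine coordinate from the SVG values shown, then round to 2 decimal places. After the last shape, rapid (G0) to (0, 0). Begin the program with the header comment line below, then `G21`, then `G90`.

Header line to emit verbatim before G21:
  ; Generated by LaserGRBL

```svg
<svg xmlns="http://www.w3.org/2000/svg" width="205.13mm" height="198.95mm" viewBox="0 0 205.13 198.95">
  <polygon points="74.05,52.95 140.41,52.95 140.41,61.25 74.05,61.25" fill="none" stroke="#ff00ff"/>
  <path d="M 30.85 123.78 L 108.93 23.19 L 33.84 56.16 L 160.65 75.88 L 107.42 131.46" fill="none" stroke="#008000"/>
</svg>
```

Since the viewBox matches the mm dimensions, user units are millimetres directly. The only transform is the Y-flip y_m = 198.95 − y_svg.

Shape 1 is a rectangle drawn with `<polygon>`. Its stroke #ff00ff means engrave at S184, F1937. After flipping Y the toolpath is (74.05,146.00) → (140.41,146.00) → (140.41,137.70) → (74.05,137.70) → (74.05,146.00), returning to the start.

Shape 2 is a open polyline drawn with `<path>`. Its stroke #008000 means cut at S829, F765. After flipping Y the toolpath is (30.85,75.17) → (108.93,175.76) → (33.84,142.79) → (160.65,123.07) → (107.42,67.49).

; Generated by LaserGRBL
G21
G90
G0 X74.05 Y146.00
M3 S184
G01 X140.41 Y146.00 F1937
G01 X140.41 Y137.70
G01 X74.05 Y137.70
G01 X74.05 Y146.00
M5
G0 X30.85 Y75.17
M3 S829
G01 X108.93 Y175.76 F765
G01 X33.84 Y142.79
G01 X160.65 Y123.07
G01 X107.42 Y67.49
M5
G0 X0.00 Y0.00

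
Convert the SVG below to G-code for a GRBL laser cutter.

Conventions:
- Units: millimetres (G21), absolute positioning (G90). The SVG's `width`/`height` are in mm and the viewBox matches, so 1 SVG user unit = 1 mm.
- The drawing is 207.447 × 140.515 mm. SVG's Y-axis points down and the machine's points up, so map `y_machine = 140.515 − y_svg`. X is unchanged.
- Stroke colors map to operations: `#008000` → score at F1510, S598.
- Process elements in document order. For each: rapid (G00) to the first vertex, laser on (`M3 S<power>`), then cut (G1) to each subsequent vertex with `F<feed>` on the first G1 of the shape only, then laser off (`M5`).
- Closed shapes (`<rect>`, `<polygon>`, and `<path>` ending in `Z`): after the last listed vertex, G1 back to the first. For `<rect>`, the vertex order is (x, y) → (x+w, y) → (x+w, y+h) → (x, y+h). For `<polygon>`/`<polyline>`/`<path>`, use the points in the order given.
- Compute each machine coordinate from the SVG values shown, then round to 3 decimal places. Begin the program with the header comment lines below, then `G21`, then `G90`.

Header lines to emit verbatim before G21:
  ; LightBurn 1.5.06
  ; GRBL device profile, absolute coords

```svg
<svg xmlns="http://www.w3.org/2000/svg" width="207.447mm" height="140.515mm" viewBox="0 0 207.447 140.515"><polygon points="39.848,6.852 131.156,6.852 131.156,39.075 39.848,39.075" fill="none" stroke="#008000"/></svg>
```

; LightBurn 1.5.06
; GRBL device profile, absolute coords
G21
G90
G00 X39.848 Y133.663
M3 S598
G1 X131.156 Y133.663 F1510
G1 X131.156 Y101.440
G1 X39.848 Y101.440
G1 X39.848 Y133.663
M5

Since the viewBox matches the mm dimensions, user units are millimetres directly. The only transform is the Y-flip y_m = 140.515 − y_svg.

Shape 1 is a rectangle drawn with `<polygon>`. Its stroke #008000 means score at S598, F1510. After flipping Y the toolpath is (39.848,133.663) → (131.156,133.663) → (131.156,101.440) → (39.848,101.440) → (39.848,133.663), returning to the start.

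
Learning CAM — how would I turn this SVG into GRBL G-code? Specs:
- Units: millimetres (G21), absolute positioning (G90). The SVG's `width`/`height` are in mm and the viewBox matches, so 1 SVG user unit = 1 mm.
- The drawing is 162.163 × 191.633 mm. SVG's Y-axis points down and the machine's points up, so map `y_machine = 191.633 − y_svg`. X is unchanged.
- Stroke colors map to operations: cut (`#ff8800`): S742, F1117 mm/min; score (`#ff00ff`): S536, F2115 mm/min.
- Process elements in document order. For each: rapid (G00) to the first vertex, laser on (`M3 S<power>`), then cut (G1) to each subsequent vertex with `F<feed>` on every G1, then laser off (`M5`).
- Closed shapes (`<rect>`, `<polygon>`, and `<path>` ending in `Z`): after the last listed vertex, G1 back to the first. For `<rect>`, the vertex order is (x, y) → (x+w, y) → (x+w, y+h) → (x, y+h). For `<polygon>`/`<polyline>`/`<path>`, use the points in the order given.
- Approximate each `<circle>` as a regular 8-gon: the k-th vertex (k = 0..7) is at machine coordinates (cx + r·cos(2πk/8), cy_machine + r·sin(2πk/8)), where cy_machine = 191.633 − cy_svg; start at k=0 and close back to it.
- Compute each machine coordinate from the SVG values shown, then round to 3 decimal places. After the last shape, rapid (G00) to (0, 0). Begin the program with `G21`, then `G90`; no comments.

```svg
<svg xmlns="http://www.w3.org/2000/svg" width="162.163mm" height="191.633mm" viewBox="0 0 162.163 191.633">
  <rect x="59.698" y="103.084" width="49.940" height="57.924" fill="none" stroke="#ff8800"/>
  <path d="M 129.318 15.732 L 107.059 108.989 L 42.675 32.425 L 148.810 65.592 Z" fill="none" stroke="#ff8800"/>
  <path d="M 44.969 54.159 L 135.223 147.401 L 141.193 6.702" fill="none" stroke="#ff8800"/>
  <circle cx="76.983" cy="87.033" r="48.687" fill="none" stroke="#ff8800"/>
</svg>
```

Since the viewBox matches the mm dimensions, user units are millimetres directly. The only transform is the Y-flip y_m = 191.633 − y_svg.

Shape 1 is a rectangle drawn with `<rect>`. Its stroke #ff8800 means cut at S742, F1117. After flipping Y the toolpath is (59.698,88.549) → (109.638,88.549) → (109.638,30.625) → (59.698,30.625) → (59.698,88.549), returning to the start.

Shape 2 is a closed polygon drawn with `<path>`. Its stroke #ff8800 means cut at S742, F1117. After flipping Y the toolpath is (129.318,175.901) → (107.059,82.644) → (42.675,159.208) → (148.810,126.041) → (129.318,175.901), returning to the start.

Shape 3 is a open polyline drawn with `<path>`. Its stroke #ff8800 means cut at S742, F1117. After flipping Y the toolpath is (44.969,137.474) → (135.223,44.232) → (141.193,184.931).

Shape 4 is a circle drawn with `<circle>`. Its stroke #ff8800 means cut at S742, F1117. After flipping Y the toolpath is (125.670,104.600) → (111.410,139.027) → (76.983,153.287) → (42.556,139.027) → (28.296,104.600) → (42.556,70.173) → (76.983,55.913) → (111.410,70.173) → (125.670,104.600), returning to the start.

G21
G90
G00 X59.698 Y88.549
M3 S742
G1 X109.638 Y88.549 F1117
G1 X109.638 Y30.625 F1117
G1 X59.698 Y30.625 F1117
G1 X59.698 Y88.549 F1117
M5
G00 X129.318 Y175.901
M3 S742
G1 X107.059 Y82.644 F1117
G1 X42.675 Y159.208 F1117
G1 X148.810 Y126.041 F1117
G1 X129.318 Y175.901 F1117
M5
G00 X44.969 Y137.474
M3 S742
G1 X135.223 Y44.232 F1117
G1 X141.193 Y184.931 F1117
M5
G00 X125.670 Y104.600
M3 S742
G1 X111.410 Y139.027 F1117
G1 X76.983 Y153.287 F1117
G1 X42.556 Y139.027 F1117
G1 X28.296 Y104.600 F1117
G1 X42.556 Y70.173 F1117
G1 X76.983 Y55.913 F1117
G1 X111.410 Y70.173 F1117
G1 X125.670 Y104.600 F1117
M5
G00 X0.000 Y0.000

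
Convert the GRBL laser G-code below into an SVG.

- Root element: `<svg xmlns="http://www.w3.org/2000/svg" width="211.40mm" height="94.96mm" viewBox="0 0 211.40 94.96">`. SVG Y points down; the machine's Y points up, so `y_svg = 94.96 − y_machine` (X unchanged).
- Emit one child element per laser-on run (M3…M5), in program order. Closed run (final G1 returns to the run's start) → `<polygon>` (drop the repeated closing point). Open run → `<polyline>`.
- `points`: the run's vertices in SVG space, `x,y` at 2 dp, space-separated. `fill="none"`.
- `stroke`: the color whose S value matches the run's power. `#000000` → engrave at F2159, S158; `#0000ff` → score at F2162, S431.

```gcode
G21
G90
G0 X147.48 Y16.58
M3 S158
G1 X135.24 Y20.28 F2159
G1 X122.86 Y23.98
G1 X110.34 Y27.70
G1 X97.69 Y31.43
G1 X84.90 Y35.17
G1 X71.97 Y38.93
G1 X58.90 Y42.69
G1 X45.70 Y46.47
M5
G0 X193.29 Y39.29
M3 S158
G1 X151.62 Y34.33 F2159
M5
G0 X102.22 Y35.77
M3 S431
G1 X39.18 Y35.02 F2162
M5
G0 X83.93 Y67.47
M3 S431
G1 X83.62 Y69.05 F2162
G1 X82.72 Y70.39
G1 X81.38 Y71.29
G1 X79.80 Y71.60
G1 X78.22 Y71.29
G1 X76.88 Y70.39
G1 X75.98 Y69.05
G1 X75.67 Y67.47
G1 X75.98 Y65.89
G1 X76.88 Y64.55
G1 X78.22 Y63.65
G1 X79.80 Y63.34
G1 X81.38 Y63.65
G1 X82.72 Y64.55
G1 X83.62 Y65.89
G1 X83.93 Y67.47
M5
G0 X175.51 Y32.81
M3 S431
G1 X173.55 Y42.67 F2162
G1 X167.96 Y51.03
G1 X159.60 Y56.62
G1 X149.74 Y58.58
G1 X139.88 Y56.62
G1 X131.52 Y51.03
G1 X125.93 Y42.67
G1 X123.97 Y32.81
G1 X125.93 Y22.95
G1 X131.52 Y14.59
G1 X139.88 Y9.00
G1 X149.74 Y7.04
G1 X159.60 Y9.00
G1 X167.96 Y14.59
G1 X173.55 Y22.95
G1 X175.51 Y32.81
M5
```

Each laser-on run becomes one SVG element. Flip Y back into SVG space with y_svg = 94.96 − y_machine.

Run 1: the run's S158 means `#000000` (engrave). The run is open, so emit a `<polyline>` with points (Y-flipped): 147.48,78.38 135.24,74.68 122.86,70.98 110.34,67.26 97.69,63.53 84.90,59.79 71.97,56.03 58.90,52.27 45.70,48.49.

Run 2: S158 ⇒ engrave layer `#000000`. The run is open, so emit a `<polyline>` with points (Y-flipped): 193.29,55.67 151.62,60.63.

Run 3: S431 ⇒ score layer `#0000ff`. The run is open, so emit a `<polyline>` with points (Y-flipped): 102.22,59.19 39.18,59.94.

Run 4: the run's S431 means `#0000ff` (score). The run returns to its start, so emit a `<polygon>` with points (Y-flipped): 83.93,27.49 83.62,25.91 82.72,24.57 81.38,23.67 79.80,23.36 78.22,23.67 76.88,24.57 75.98,25.91 75.67,27.49 75.98,29.07 76.88,30.41 78.22,31.31 79.80,31.62 81.38,31.31 82.72,30.41 83.62,29.07.

Run 5: S431 ⇒ score layer `#0000ff`. The run returns to its start, so emit a `<polygon>` with points (Y-flipped): 175.51,62.15 173.55,52.29 167.96,43.93 159.60,38.34 149.74,36.38 139.88,38.34 131.52,43.93 125.93,52.29 123.97,62.15 125.93,72.01 131.52,80.37 139.88,85.96 149.74,87.92 159.60,85.96 167.96,80.37 173.55,72.01.

<svg xmlns="http://www.w3.org/2000/svg" width="211.40mm" height="94.96mm" viewBox="0 0 211.40 94.96">
  <polyline points="147.48,78.38 135.24,74.68 122.86,70.98 110.34,67.26 97.69,63.53 84.90,59.79 71.97,56.03 58.90,52.27 45.70,48.49" fill="none" stroke="#000000"/>
  <polyline points="193.29,55.67 151.62,60.63" fill="none" stroke="#000000"/>
  <polyline points="102.22,59.19 39.18,59.94" fill="none" stroke="#0000ff"/>
  <polygon points="83.93,27.49 83.62,25.91 82.72,24.57 81.38,23.67 79.80,23.36 78.22,23.67 76.88,24.57 75.98,25.91 75.67,27.49 75.98,29.07 76.88,30.41 78.22,31.31 79.80,31.62 81.38,31.31 82.72,30.41 83.62,29.07" fill="none" stroke="#0000ff"/>
  <polygon points="175.51,62.15 173.55,52.29 167.96,43.93 159.60,38.34 149.74,36.38 139.88,38.34 131.52,43.93 125.93,52.29 123.97,62.15 125.93,72.01 131.52,80.37 139.88,85.96 149.74,87.92 159.60,85.96 167.96,80.37 173.55,72.01" fill="none" stroke="#0000ff"/>
</svg>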